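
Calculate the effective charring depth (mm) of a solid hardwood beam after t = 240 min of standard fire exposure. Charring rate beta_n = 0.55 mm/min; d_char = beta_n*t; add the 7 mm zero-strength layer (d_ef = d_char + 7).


d_char = 0.55 * 240 = 132 mm
d_ef = 132 + 1.0*7 = 139 mm

139 mm


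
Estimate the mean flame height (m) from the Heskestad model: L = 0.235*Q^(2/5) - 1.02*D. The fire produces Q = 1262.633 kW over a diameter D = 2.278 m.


Q^(2/5) = 17.398
0.235 * Q^(2/5) = 4.0886
1.02 * D = 2.3236
L = 1.7651 m

1.7651 m


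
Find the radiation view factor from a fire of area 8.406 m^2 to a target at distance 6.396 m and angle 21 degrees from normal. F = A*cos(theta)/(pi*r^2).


cos(21 deg) = 0.93358
pi*r^2 = 128.52
F = 8.406 * 0.93358 / 128.52 = 0.061062

0.061062


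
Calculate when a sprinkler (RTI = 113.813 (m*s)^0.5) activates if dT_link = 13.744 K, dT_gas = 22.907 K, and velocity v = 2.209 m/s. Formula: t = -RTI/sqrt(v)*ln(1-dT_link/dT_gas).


dT_link/dT_gas = 0.59999
ln(1 - 0.59999) = -0.91627
t = -113.813 / sqrt(2.209) * -0.91627 = 70.164 s

70.164 s


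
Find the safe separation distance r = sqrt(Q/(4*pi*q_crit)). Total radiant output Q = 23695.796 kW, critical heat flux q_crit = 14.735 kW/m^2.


4*pi*q_crit = 185.17
Q/(4*pi*q_crit) = 127.97
r = sqrt(127.97) = 11.312 m

11.312 m


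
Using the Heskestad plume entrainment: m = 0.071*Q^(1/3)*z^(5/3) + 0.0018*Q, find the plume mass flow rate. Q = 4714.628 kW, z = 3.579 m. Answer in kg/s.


Q^(1/3) = 16.768
z^(5/3) = 8.3741
First term = 0.071 * 16.768 * 8.3741 = 9.9696
Second term = 0.0018 * 4714.628 = 8.4863
m = 18.456 kg/s

18.456 kg/s


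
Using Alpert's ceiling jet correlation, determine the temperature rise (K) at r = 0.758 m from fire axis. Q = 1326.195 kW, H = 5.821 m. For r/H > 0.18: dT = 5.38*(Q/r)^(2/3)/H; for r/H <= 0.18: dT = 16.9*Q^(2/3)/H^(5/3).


r/H = 0.758 / 5.821 = 0.13022
r/H <= 0.18, so dT = 16.9*Q^(2/3)/H^(5/3)
Q^(2/3) = 120.71
H^(5/3) = 18.836
dT = 16.9 * 120.71 / 18.836 = 108.30 K

108.30 K


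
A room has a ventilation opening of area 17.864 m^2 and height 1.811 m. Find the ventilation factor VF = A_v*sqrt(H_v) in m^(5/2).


sqrt(H_v) = 1.3457
VF = 17.864 * 1.3457 = 24.040 m^(5/2)

24.040 m^(5/2)


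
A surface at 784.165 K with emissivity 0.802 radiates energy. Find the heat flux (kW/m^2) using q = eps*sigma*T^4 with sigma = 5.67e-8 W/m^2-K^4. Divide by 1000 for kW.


T^4 = 3.7812e+11
q = 0.802 * 5.67e-8 * 3.7812e+11 / 1000 = 17.194 kW/m^2

17.194 kW/m^2


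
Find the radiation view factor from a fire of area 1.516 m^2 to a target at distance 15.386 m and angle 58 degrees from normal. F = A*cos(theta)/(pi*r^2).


cos(58 deg) = 0.52992
pi*r^2 = 743.71
F = 1.516 * 0.52992 / 743.71 = 0.0010802

0.0010802


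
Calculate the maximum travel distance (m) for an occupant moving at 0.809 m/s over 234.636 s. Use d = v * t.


d = 0.809 * 234.636 = 189.82 m

189.82 m


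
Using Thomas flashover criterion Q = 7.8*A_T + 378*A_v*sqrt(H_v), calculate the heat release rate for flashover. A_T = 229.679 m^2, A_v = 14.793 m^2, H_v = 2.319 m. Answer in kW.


7.8*A_T = 1791.5
sqrt(H_v) = 1.5228
378*A_v*sqrt(H_v) = 8515.3
Q = 1791.5 + 8515.3 = 10307 kW

10307 kW


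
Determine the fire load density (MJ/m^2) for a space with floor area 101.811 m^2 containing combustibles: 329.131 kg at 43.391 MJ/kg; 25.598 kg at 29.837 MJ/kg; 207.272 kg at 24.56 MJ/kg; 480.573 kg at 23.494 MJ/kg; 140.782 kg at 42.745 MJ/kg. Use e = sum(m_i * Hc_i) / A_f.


Total energy = 329.131*43.391 + 25.598*29.837 + 207.272*24.56 + 480.573*23.494 + 140.782*42.745
= 14281.32 + 763.7675 + 5090.600 + 11290.58 + 6017.727
= 37444.00 MJ
e = 37444.00 / 101.811 = 367.78 MJ/m^2

367.78 MJ/m^2


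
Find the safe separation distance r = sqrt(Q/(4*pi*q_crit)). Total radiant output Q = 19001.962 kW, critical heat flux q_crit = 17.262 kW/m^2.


4*pi*q_crit = 216.92
Q/(4*pi*q_crit) = 87.599
r = sqrt(87.599) = 9.3594 m

9.3594 m


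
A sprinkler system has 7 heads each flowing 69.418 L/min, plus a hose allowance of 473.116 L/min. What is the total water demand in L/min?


Sprinkler demand = 7 * 69.418 = 485.926 L/min
Total = 485.926 + 473.116 = 959.042 L/min

959.042 L/min


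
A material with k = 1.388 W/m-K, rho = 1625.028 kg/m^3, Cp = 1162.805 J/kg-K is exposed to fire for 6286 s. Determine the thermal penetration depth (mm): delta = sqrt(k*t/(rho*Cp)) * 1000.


alpha = 1.388 / (1625.028 * 1162.805) = 7.3455e-07 m^2/s
alpha * t = 0.0046174
delta = sqrt(0.0046174) * 1000 = 67.951 mm

67.951 mm


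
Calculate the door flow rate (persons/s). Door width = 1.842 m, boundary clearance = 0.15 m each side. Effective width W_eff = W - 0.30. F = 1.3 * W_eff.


W_eff = 1.842 - 0.30 = 1.542 m
F = 1.3 * 1.542 = 2.0046 persons/s

2.0046 persons/s


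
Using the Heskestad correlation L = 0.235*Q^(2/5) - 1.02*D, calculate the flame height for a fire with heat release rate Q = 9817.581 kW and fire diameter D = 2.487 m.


Q^(2/5) = 39.519
0.235 * Q^(2/5) = 9.2869
1.02 * D = 2.5367
L = 6.7501 m

6.7501 m


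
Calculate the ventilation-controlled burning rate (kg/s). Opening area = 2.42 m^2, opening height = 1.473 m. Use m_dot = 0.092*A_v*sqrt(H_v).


sqrt(H_v) = 1.2137
m_dot = 0.092 * 2.42 * 1.2137 = 0.27021 kg/s

0.27021 kg/s


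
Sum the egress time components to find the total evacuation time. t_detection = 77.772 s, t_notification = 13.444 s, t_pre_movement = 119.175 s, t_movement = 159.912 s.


Total = 77.772 + 13.444 + 119.175 + 159.912 = 370.303 s

370.303 s


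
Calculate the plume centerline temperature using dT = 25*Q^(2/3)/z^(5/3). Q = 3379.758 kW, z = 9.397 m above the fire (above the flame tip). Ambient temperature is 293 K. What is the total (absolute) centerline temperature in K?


Q^(2/3) = 225.21
z^(5/3) = 41.845
dT = 25 * 225.21 / 41.845 = 134.55 K
T = 293 + 134.55 = 427.55 K

427.55 K


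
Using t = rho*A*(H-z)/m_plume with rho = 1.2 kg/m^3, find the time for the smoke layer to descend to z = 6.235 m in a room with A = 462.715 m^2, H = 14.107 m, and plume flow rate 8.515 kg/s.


H - z = 7.872 m
t = 1.2 * 462.715 * 7.872 / 8.515 = 513.33 s

513.33 s


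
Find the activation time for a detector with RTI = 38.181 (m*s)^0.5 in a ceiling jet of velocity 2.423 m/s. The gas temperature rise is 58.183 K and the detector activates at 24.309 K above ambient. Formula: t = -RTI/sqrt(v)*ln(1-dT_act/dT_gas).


dT_act/dT_gas = 0.41780
ln(1 - 0.41780) = -0.54095
t = -38.181 / sqrt(2.423) * -0.54095 = 13.269 s

13.269 s


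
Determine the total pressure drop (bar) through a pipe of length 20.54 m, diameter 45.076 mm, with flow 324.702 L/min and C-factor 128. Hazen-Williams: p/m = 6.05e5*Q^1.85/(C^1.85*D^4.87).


Q^1.85 = 44284
C^1.85 = 7913.0
D^4.87 = 1.1343e+08
p/m = 0.029850 bar/m
p_total = 0.029850 * 20.54 = 0.61313 bar

0.61313 bar


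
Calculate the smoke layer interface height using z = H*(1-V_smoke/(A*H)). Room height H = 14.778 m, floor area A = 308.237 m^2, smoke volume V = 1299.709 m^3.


V/(A*H) = 0.28533
1 - 0.28533 = 0.71467
z = 14.778 * 0.71467 = 10.561 m

10.561 m


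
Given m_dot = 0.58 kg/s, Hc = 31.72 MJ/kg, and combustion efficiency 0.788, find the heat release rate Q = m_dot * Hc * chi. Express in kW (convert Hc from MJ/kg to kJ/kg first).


Hc = 31.72 MJ/kg = 31.72 * 1000 kJ/kg = 31720 kJ/kg
Q = 0.58 kg/s * 31720 kJ/kg * 0.788 = 14497 kW

14497 kW


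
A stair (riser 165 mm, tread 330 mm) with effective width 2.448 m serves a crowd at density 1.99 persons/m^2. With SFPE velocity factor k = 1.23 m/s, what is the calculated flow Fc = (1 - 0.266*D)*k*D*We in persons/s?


1 - 0.266*D = 1 - 0.266*1.99 = 0.47066
Fs = 0.47066 * 1.23 * 1.99 = 1.1520 persons/(s*m)
Fc = 1.1520 * 2.448 = 2.8202 persons/s

2.8202 persons/s


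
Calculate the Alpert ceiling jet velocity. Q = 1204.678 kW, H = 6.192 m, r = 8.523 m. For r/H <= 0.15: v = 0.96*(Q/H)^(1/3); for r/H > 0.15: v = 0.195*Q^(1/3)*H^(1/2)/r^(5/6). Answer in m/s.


r/H = 8.523 / 6.192 = 1.3765
r/H > 0.15, so v = 0.195*Q^(1/3)*H^(1/2)/r^(5/6)
Q^(1/3) = 10.640
H^(1/2) = 2.4884
r^(5/6) = 5.9634
v = 0.195 * 10.640 * 2.4884 / 5.9634 = 0.86579 m/s

0.86579 m/s


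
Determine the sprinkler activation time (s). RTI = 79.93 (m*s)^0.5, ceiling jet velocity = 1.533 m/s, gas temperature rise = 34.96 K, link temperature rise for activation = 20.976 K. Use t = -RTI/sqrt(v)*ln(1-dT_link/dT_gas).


dT_link/dT_gas = 0.6
ln(1 - 0.6) = -0.91629
t = -79.93 / sqrt(1.533) * -0.91629 = 59.152 s

59.152 s


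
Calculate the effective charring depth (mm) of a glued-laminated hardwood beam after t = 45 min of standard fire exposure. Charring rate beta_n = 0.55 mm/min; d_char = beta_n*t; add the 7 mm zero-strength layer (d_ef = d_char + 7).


d_char = 0.55 * 45 = 24.75 mm
d_ef = 24.75 + 1.0*7 = 31.75 mm

31.75 mm


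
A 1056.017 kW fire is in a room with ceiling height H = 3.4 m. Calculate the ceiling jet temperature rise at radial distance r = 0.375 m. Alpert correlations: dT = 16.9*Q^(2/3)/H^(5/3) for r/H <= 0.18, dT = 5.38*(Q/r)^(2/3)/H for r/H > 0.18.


r/H = 0.375 / 3.4 = 0.11029
r/H <= 0.18, so dT = 16.9*Q^(2/3)/H^(5/3)
Q^(2/3) = 103.70
H^(5/3) = 7.6877
dT = 16.9 * 103.70 / 7.6877 = 227.97 K

227.97 K


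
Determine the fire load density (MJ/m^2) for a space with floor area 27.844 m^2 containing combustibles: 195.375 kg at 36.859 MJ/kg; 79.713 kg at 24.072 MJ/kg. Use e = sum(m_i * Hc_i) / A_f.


Total energy = 195.375*36.859 + 79.713*24.072
= 7201.327 + 1918.851
= 9120.178 MJ
e = 9120.178 / 27.844 = 327.55 MJ/m^2

327.55 MJ/m^2


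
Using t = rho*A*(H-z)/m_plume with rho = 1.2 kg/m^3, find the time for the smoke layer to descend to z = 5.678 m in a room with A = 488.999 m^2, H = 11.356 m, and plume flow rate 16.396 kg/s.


H - z = 5.678 m
t = 1.2 * 488.999 * 5.678 / 16.396 = 203.21 s

203.21 s


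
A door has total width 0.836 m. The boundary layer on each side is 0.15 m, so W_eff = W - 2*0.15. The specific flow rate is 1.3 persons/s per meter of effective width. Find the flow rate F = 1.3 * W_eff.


W_eff = 0.836 - 0.30 = 0.536 m
F = 1.3 * 0.536 = 0.69680 persons/s

0.69680 persons/s


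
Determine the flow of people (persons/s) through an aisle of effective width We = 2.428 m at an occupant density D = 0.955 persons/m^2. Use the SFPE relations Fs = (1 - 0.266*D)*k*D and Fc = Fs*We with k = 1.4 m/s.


1 - 0.266*D = 1 - 0.266*0.955 = 0.74597
Fs = 0.74597 * 1.4 * 0.955 = 0.99736 persons/(s*m)
Fc = 0.99736 * 2.428 = 2.4216 persons/s

2.4216 persons/s


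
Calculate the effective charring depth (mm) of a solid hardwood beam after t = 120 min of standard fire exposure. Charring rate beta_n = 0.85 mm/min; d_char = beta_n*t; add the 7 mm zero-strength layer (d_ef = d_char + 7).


d_char = 0.85 * 120 = 102 mm
d_ef = 102 + 1.0*7 = 109 mm

109 mm


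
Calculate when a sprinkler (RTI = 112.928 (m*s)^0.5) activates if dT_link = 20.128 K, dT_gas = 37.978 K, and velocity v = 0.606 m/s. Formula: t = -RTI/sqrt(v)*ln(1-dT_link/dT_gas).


dT_link/dT_gas = 0.52999
ln(1 - 0.52999) = -0.75500
t = -112.928 / sqrt(0.606) * -0.75500 = 109.53 s

109.53 s


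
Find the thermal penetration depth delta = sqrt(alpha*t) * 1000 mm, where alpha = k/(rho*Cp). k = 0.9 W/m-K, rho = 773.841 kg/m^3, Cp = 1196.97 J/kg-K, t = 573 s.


alpha = 0.9 / (773.841 * 1196.97) = 9.7164e-07 m^2/s
alpha * t = 0.00055675
delta = sqrt(0.00055675) * 1000 = 23.596 mm

23.596 mm


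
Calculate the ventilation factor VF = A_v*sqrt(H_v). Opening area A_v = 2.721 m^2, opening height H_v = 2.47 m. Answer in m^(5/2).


sqrt(H_v) = 1.5716
VF = 2.721 * 1.5716 = 4.2764 m^(5/2)

4.2764 m^(5/2)


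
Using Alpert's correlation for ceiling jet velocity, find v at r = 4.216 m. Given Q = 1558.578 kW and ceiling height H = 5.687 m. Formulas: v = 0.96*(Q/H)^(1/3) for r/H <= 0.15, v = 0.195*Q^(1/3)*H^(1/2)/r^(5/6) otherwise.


r/H = 4.216 / 5.687 = 0.74134
r/H > 0.15, so v = 0.195*Q^(1/3)*H^(1/2)/r^(5/6)
Q^(1/3) = 11.594
H^(1/2) = 2.3847
r^(5/6) = 3.3170
v = 0.195 * 11.594 * 2.3847 / 3.3170 = 1.6254 m/s

1.6254 m/s


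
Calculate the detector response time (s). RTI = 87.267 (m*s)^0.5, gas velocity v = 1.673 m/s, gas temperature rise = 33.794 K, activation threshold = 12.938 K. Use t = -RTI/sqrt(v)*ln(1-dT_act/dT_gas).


dT_act/dT_gas = 0.38285
ln(1 - 0.38285) = -0.48264
t = -87.267 / sqrt(1.673) * -0.48264 = 32.563 s

32.563 s


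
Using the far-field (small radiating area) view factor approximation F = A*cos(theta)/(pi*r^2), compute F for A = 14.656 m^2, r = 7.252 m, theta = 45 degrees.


cos(45 deg) = 0.70711
pi*r^2 = 165.22
F = 14.656 * 0.70711 / 165.22 = 0.062724

0.062724


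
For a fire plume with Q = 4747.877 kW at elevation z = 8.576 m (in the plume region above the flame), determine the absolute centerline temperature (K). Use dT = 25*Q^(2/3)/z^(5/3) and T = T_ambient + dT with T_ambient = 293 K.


Q^(2/3) = 282.49
z^(5/3) = 35.931
dT = 25 * 282.49 / 35.931 = 196.55 K
T = 293 + 196.55 = 489.55 K

489.55 K


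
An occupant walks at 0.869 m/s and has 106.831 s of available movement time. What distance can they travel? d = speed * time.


d = 0.869 * 106.831 = 92.836 m

92.836 m


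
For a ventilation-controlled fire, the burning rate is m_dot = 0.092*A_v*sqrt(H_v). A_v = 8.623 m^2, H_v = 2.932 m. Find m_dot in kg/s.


sqrt(H_v) = 1.7123
m_dot = 0.092 * 8.623 * 1.7123 = 1.3584 kg/s

1.3584 kg/s


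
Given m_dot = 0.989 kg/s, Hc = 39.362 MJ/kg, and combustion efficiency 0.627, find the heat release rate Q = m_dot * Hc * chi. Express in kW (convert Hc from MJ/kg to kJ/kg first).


Hc = 39.362 MJ/kg = 39.362 * 1000 kJ/kg = 39362 kJ/kg
Q = 0.989 kg/s * 39362 kJ/kg * 0.627 = 24408 kW

24408 kW


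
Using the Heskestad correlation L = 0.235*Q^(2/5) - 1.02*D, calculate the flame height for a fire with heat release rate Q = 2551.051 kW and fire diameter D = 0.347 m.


Q^(2/5) = 23.051
0.235 * Q^(2/5) = 5.4170
1.02 * D = 0.35394
L = 5.0630 m

5.0630 m


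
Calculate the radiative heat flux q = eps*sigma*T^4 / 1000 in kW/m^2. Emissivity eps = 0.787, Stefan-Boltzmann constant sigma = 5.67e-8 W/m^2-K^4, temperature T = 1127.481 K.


T^4 = 1.6160e+12
q = 0.787 * 5.67e-8 * 1.6160e+12 / 1000 = 72.110 kW/m^2

72.110 kW/m^2


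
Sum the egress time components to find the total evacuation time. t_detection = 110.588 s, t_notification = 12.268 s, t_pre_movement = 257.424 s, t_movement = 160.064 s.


Total = 110.588 + 12.268 + 257.424 + 160.064 = 540.344 s

540.344 s


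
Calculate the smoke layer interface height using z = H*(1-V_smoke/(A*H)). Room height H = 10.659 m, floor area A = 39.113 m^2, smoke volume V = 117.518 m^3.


V/(A*H) = 0.28188
1 - 0.28188 = 0.71812
z = 10.659 * 0.71812 = 7.6544 m

7.6544 m


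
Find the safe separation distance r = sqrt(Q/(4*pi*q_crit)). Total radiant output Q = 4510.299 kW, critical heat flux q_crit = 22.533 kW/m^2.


4*pi*q_crit = 283.16
Q/(4*pi*q_crit) = 15.929
r = sqrt(15.929) = 3.9911 m

3.9911 m


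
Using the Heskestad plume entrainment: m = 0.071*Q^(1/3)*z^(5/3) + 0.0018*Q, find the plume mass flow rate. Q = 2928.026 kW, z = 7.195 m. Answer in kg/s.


Q^(1/3) = 14.306
z^(5/3) = 26.815
First term = 0.071 * 14.306 * 26.815 = 27.238
Second term = 0.0018 * 2928.026 = 5.2704
m = 32.508 kg/s

32.508 kg/s


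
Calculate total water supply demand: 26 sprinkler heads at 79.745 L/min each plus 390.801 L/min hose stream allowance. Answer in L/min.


Sprinkler demand = 26 * 79.745 = 2073.37 L/min
Total = 2073.37 + 390.801 = 2464.171 L/min

2464.171 L/min


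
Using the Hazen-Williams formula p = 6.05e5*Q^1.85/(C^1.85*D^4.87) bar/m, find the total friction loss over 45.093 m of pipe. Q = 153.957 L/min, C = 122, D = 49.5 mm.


Q^1.85 = 11135
C^1.85 = 7240.5
D^4.87 = 1.7895e+08
p/m = 0.0051994 bar/m
p_total = 0.0051994 * 45.093 = 0.23446 bar

0.23446 bar


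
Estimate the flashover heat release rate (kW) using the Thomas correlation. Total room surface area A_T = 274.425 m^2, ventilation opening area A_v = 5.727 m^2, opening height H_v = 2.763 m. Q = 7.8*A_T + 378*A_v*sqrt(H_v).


7.8*A_T = 2140.515
sqrt(H_v) = 1.6622
378*A_v*sqrt(H_v) = 3598.4
Q = 2140.515 + 3598.4 = 5738.9 kW

5738.9 kW


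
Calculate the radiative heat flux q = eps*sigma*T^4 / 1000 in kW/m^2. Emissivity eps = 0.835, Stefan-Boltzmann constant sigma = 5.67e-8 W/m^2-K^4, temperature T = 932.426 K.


T^4 = 7.5589e+11
q = 0.835 * 5.67e-8 * 7.5589e+11 / 1000 = 35.787 kW/m^2

35.787 kW/m^2


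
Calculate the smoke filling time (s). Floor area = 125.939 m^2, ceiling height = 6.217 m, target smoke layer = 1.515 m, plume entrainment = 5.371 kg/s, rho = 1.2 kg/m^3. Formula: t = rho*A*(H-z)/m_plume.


H - z = 4.702 m
t = 1.2 * 125.939 * 4.702 / 5.371 = 132.30 s

132.30 s


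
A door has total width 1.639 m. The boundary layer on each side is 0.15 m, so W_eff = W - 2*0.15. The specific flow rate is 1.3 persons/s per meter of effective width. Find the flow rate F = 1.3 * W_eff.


W_eff = 1.639 - 0.30 = 1.339 m
F = 1.3 * 1.339 = 1.7407 persons/s

1.7407 persons/s


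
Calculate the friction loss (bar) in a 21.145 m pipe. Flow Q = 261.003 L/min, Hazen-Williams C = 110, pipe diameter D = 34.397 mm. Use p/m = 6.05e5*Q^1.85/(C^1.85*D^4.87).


Q^1.85 = 29566
C^1.85 = 5978.3
D^4.87 = 3.0399e+07
p/m = 0.098428 bar/m
p_total = 0.098428 * 21.145 = 2.0813 bar

2.0813 bar


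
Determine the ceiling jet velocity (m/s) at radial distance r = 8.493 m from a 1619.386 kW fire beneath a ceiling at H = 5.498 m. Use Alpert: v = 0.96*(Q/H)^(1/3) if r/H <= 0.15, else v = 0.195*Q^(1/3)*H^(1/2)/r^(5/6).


r/H = 8.493 / 5.498 = 1.5447
r/H > 0.15, so v = 0.195*Q^(1/3)*H^(1/2)/r^(5/6)
Q^(1/3) = 11.743
H^(1/2) = 2.3448
r^(5/6) = 5.9459
v = 0.195 * 11.743 * 2.3448 / 5.9459 = 0.90303 m/s

0.90303 m/s


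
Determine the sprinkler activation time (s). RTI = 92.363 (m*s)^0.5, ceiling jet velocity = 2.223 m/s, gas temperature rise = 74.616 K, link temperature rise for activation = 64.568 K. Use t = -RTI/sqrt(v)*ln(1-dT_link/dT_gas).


dT_link/dT_gas = 0.86534
ln(1 - 0.86534) = -2.0050
t = -92.363 / sqrt(2.223) * -2.0050 = 124.20 s

124.20 s


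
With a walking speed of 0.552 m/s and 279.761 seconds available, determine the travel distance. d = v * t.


d = 0.552 * 279.761 = 154.43 m

154.43 m


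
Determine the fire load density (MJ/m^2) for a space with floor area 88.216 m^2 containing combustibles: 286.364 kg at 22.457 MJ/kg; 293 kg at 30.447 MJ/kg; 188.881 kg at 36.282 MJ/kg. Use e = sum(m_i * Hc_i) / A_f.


Total energy = 286.364*22.457 + 293*30.447 + 188.881*36.282
= 6430.876 + 8920.971 + 6852.980
= 22204.83 MJ
e = 22204.83 / 88.216 = 251.71 MJ/m^2

251.71 MJ/m^2


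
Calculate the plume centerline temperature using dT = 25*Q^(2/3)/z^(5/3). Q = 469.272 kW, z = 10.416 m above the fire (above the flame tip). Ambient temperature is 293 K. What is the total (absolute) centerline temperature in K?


Q^(2/3) = 60.388
z^(5/3) = 49.678
dT = 25 * 60.388 / 49.678 = 30.389 K
T = 293 + 30.389 = 323.39 K

323.39 K


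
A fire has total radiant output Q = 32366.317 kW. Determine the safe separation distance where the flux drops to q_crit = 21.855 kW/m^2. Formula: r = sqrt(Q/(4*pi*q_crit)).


4*pi*q_crit = 274.64
Q/(4*pi*q_crit) = 117.85
r = sqrt(117.85) = 10.856 m

10.856 m


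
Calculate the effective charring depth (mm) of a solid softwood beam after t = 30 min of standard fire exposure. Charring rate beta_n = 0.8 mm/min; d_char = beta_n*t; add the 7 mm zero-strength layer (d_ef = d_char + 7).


d_char = 0.8 * 30 = 24 mm
d_ef = 24 + 1.0*7 = 31 mm

31 mm


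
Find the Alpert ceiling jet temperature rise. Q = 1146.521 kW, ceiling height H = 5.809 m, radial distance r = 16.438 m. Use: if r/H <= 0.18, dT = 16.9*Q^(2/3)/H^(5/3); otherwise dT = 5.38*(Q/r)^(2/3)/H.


r/H = 16.438 / 5.809 = 2.8297
r/H > 0.18, so dT = 5.38*(Q/r)^(2/3)/H
Q/r = 69.748
(Q/r)^(2/3) = 16.944
dT = 5.38 * 16.944 / 5.809 = 15.693 K

15.693 K


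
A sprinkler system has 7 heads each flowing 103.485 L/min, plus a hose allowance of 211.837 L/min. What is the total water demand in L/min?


Sprinkler demand = 7 * 103.485 = 724.395 L/min
Total = 724.395 + 211.837 = 936.232 L/min

936.232 L/min


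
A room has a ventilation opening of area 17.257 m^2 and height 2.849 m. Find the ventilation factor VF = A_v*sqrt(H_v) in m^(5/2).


sqrt(H_v) = 1.6879
VF = 17.257 * 1.6879 = 29.128 m^(5/2)

29.128 m^(5/2)


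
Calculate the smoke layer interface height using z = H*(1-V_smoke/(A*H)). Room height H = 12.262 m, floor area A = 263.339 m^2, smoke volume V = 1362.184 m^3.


V/(A*H) = 0.42185
1 - 0.42185 = 0.57815
z = 12.262 * 0.57815 = 7.0893 m

7.0893 m


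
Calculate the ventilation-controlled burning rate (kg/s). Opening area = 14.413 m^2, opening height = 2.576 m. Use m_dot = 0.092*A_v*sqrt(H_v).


sqrt(H_v) = 1.6050
m_dot = 0.092 * 14.413 * 1.6050 = 2.1282 kg/s

2.1282 kg/s


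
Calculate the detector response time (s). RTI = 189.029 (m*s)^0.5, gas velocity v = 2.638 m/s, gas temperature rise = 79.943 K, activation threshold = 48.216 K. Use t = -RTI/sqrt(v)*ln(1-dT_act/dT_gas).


dT_act/dT_gas = 0.60313
ln(1 - 0.60313) = -0.92415
t = -189.029 / sqrt(2.638) * -0.92415 = 107.56 s

107.56 s


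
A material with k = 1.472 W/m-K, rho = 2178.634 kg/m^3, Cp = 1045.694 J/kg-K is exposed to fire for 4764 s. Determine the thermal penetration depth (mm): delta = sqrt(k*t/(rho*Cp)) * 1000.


alpha = 1.472 / (2178.634 * 1045.694) = 6.4613e-07 m^2/s
alpha * t = 0.0030782
delta = sqrt(0.0030782) * 1000 = 55.481 mm

55.481 mm


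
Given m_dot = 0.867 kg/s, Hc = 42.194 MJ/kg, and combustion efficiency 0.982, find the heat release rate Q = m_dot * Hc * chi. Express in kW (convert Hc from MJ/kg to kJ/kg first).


Hc = 42.194 MJ/kg = 42.194 * 1000 kJ/kg = 42194 kJ/kg
Q = 0.867 kg/s * 42194 kJ/kg * 0.982 = 35924 kW

35924 kW


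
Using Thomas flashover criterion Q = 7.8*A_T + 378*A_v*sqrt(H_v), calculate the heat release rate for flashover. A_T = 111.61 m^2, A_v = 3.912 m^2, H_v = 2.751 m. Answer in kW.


7.8*A_T = 870.558
sqrt(H_v) = 1.6586
378*A_v*sqrt(H_v) = 2452.7
Q = 870.558 + 2452.7 = 3323.2 kW

3323.2 kW


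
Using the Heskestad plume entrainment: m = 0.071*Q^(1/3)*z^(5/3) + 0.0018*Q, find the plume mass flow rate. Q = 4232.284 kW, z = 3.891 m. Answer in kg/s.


Q^(1/3) = 16.176
z^(5/3) = 9.6258
First term = 0.071 * 16.176 * 9.6258 = 11.055
Second term = 0.0018 * 4232.284 = 7.6181
m = 18.673 kg/s

18.673 kg/s


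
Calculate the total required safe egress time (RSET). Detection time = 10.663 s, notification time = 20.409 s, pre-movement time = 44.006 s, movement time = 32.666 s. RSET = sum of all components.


Total = 10.663 + 20.409 + 44.006 + 32.666 = 107.744 s

107.744 s


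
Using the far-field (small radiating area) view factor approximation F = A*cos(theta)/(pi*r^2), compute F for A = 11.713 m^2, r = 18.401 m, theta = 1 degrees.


cos(1 deg) = 0.99985
pi*r^2 = 1063.7
F = 11.713 * 0.99985 / 1063.7 = 0.011010

0.011010


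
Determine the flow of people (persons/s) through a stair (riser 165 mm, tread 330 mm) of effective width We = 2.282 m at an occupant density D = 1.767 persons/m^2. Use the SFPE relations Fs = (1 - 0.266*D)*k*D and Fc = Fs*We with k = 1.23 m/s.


1 - 0.266*D = 1 - 0.266*1.767 = 0.52998
Fs = 0.52998 * 1.23 * 1.767 = 1.1519 persons/(s*m)
Fc = 1.1519 * 2.282 = 2.6285 persons/s

2.6285 persons/s


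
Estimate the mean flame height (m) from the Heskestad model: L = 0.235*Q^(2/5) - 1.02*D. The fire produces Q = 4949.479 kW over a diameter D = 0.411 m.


Q^(2/5) = 30.049
0.235 * Q^(2/5) = 7.0614
1.02 * D = 0.41922
L = 6.6422 m

6.6422 m


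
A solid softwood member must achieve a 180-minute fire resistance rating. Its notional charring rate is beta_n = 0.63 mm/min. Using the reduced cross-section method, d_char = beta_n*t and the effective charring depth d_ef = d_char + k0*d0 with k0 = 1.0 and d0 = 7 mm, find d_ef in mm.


d_char = 0.63 * 180 = 113.4 mm
d_ef = 113.4 + 1.0*7 = 120.4 mm

120.4 mm


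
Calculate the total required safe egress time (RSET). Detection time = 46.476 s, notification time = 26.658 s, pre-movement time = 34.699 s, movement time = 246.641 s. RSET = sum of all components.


Total = 46.476 + 26.658 + 34.699 + 246.641 = 354.474 s

354.474 s


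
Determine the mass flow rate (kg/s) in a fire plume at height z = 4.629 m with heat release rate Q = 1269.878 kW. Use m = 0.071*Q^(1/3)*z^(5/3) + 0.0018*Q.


Q^(1/3) = 10.829
z^(5/3) = 12.857
First term = 0.071 * 10.829 * 12.857 = 9.8853
Second term = 0.0018 * 1269.878 = 2.2858
m = 12.171 kg/s

12.171 kg/s


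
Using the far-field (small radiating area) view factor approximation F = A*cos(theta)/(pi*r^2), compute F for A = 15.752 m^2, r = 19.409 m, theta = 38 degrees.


cos(38 deg) = 0.78801
pi*r^2 = 1183.5
F = 15.752 * 0.78801 / 1183.5 = 0.010488

0.010488


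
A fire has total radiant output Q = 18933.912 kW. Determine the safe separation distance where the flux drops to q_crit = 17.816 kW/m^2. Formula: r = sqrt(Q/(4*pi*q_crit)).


4*pi*q_crit = 223.88
Q/(4*pi*q_crit) = 84.571
r = sqrt(84.571) = 9.1962 m

9.1962 m


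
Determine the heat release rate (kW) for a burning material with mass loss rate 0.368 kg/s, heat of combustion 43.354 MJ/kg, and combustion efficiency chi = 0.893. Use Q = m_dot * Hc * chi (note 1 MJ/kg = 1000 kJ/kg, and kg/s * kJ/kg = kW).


Hc = 43.354 MJ/kg = 43.354 * 1000 kJ/kg = 43354 kJ/kg
Q = 0.368 kg/s * 43354 kJ/kg * 0.893 = 14247 kW

14247 kW


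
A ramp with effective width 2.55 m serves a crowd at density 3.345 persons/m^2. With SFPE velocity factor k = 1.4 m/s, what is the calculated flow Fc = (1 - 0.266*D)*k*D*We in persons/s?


1 - 0.266*D = 1 - 0.266*3.345 = 0.11023
Fs = 0.11023 * 1.4 * 3.345 = 0.51621 persons/(s*m)
Fc = 0.51621 * 2.55 = 1.3163 persons/s

1.3163 persons/s


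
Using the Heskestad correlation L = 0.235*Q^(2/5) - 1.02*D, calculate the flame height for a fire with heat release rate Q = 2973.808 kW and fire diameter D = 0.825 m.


Q^(2/5) = 24.509
0.235 * Q^(2/5) = 5.7596
1.02 * D = 0.84150
L = 4.9181 m

4.9181 m


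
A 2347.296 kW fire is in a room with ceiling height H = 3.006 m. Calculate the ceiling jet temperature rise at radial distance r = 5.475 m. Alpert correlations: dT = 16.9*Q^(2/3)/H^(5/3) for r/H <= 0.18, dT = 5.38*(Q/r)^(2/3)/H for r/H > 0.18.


r/H = 5.475 / 3.006 = 1.8214
r/H > 0.18, so dT = 5.38*(Q/r)^(2/3)/H
Q/r = 428.73
(Q/r)^(2/3) = 56.858
dT = 5.38 * 56.858 / 3.006 = 101.76 K

101.76 K


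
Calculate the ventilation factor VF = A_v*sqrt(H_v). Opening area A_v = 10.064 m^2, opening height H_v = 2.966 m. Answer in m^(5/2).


sqrt(H_v) = 1.7222
VF = 10.064 * 1.7222 = 17.332 m^(5/2)

17.332 m^(5/2)


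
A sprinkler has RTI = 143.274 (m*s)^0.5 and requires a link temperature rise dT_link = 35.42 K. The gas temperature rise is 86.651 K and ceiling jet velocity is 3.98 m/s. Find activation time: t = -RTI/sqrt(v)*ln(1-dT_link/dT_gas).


dT_link/dT_gas = 0.40877
ln(1 - 0.40877) = -0.52554
t = -143.274 / sqrt(3.98) * -0.52554 = 37.743 s

37.743 s


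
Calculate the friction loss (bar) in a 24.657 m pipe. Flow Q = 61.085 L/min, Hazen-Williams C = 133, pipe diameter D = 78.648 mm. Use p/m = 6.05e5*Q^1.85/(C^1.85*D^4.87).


Q^1.85 = 2013.6
C^1.85 = 8494.3
D^4.87 = 1.7061e+09
p/m = 8.4064e-05 bar/m
p_total = 8.4064e-05 * 24.657 = 0.0020728 bar

0.0020728 bar


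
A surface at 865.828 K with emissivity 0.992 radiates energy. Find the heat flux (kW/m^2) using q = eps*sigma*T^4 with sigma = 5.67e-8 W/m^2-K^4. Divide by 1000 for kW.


T^4 = 5.6199e+11
q = 0.992 * 5.67e-8 * 5.6199e+11 / 1000 = 31.610 kW/m^2

31.610 kW/m^2


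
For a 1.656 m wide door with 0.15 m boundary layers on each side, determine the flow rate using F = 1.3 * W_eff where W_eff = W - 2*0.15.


W_eff = 1.656 - 0.30 = 1.356 m
F = 1.3 * 1.356 = 1.7628 persons/s

1.7628 persons/s


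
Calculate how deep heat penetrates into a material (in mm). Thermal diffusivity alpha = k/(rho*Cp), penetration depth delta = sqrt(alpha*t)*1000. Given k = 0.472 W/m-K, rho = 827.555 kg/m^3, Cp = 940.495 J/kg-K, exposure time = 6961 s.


alpha = 0.472 / (827.555 * 940.495) = 6.0644e-07 m^2/s
alpha * t = 0.0042214
delta = sqrt(0.0042214) * 1000 = 64.973 mm

64.973 mm


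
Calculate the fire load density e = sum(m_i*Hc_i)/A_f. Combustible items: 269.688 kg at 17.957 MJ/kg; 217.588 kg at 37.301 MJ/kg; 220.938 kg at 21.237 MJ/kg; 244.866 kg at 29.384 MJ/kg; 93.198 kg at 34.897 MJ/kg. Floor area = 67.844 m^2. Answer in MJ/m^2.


Total energy = 269.688*17.957 + 217.588*37.301 + 220.938*21.237 + 244.866*29.384 + 93.198*34.897
= 4842.787 + 8116.250 + 4692.060 + 7195.143 + 3252.331
= 28098.57 MJ
e = 28098.57 / 67.844 = 414.16 MJ/m^2

414.16 MJ/m^2


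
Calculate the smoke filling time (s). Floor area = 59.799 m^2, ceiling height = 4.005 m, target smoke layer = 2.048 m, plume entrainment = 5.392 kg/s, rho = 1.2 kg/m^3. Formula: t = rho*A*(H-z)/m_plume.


H - z = 1.957 m
t = 1.2 * 59.799 * 1.957 / 5.392 = 26.045 s

26.045 s


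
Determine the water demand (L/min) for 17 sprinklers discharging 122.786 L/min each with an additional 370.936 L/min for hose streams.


Sprinkler demand = 17 * 122.786 = 2087.362 L/min
Total = 2087.362 + 370.936 = 2458.298 L/min

2458.298 L/min


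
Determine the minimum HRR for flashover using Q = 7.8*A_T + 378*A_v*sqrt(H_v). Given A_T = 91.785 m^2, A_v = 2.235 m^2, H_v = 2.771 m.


7.8*A_T = 715.923
sqrt(H_v) = 1.6646
378*A_v*sqrt(H_v) = 1406.3
Q = 715.923 + 1406.3 = 2122.3 kW

2122.3 kW


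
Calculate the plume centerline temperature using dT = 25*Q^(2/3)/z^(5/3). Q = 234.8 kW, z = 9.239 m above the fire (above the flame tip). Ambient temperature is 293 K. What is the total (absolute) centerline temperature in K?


Q^(2/3) = 38.060
z^(5/3) = 40.679
dT = 25 * 38.060 / 40.679 = 23.390 K
T = 293 + 23.390 = 316.39 K

316.39 K


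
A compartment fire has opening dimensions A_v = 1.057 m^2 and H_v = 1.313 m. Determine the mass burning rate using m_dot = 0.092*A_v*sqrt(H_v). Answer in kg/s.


sqrt(H_v) = 1.1459
m_dot = 0.092 * 1.057 * 1.1459 = 0.11143 kg/s

0.11143 kg/s


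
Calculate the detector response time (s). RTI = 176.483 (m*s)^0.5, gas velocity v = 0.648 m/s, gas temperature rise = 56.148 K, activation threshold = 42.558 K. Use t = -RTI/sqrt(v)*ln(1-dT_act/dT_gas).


dT_act/dT_gas = 0.75796
ln(1 - 0.75796) = -1.4187
t = -176.483 / sqrt(0.648) * -1.4187 = 311.02 s

311.02 s


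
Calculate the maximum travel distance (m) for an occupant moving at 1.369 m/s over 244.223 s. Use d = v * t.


d = 1.369 * 244.223 = 334.34 m

334.34 m


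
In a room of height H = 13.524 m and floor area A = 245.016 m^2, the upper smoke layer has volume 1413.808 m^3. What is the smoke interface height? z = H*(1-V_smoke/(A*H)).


V/(A*H) = 0.42667
1 - 0.42667 = 0.57333
z = 13.524 * 0.57333 = 7.7537 m

7.7537 m


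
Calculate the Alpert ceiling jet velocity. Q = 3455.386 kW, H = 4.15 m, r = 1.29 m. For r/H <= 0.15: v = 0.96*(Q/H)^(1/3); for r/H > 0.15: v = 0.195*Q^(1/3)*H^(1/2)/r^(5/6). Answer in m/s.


r/H = 1.29 / 4.15 = 0.31084
r/H > 0.15, so v = 0.195*Q^(1/3)*H^(1/2)/r^(5/6)
Q^(1/3) = 15.118
H^(1/2) = 2.0372
r^(5/6) = 1.2364
v = 0.195 * 15.118 * 2.0372 / 1.2364 = 4.8574 m/s

4.8574 m/s


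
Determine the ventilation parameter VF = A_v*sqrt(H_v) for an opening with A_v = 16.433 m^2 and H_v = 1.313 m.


sqrt(H_v) = 1.1459
VF = 16.433 * 1.1459 = 18.830 m^(5/2)

18.830 m^(5/2)


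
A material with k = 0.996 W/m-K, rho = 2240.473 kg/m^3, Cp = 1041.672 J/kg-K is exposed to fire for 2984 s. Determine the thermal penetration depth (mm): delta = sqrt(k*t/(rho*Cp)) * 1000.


alpha = 0.996 / (2240.473 * 1041.672) = 4.2676e-07 m^2/s
alpha * t = 0.0012735
delta = sqrt(0.0012735) * 1000 = 35.686 mm

35.686 mm


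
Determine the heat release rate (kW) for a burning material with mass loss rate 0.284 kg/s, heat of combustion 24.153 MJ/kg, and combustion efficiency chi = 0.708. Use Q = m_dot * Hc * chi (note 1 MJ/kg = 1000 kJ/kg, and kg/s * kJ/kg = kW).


Hc = 24.153 MJ/kg = 24.153 * 1000 kJ/kg = 24153 kJ/kg
Q = 0.284 kg/s * 24153 kJ/kg * 0.708 = 4856.5 kW

4856.5 kW


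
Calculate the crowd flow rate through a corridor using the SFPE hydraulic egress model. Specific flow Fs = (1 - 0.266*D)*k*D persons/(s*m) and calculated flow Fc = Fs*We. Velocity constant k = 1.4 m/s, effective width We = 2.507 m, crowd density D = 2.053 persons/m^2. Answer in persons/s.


1 - 0.266*D = 1 - 0.266*2.053 = 0.45390
Fs = 0.45390 * 1.4 * 2.053 = 1.3046 persons/(s*m)
Fc = 1.3046 * 2.507 = 3.2706 persons/s

3.2706 persons/s


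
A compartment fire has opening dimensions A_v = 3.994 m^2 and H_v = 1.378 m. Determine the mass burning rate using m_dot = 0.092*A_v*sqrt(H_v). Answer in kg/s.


sqrt(H_v) = 1.1739
m_dot = 0.092 * 3.994 * 1.1739 = 0.43134 kg/s

0.43134 kg/s


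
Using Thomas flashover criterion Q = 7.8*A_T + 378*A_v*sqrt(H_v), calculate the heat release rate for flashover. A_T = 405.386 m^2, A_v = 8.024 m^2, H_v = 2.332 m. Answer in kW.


7.8*A_T = 3162.0
sqrt(H_v) = 1.5271
378*A_v*sqrt(H_v) = 4631.8
Q = 3162.0 + 4631.8 = 7793.8 kW

7793.8 kW


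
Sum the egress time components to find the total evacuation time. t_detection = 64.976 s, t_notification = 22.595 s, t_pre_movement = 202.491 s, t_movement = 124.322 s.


Total = 64.976 + 22.595 + 202.491 + 124.322 = 414.384 s

414.384 s


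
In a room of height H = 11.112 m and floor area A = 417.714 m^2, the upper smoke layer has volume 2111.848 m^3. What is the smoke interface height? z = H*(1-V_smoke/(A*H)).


V/(A*H) = 0.45498
1 - 0.45498 = 0.54502
z = 11.112 * 0.54502 = 6.0563 m

6.0563 m


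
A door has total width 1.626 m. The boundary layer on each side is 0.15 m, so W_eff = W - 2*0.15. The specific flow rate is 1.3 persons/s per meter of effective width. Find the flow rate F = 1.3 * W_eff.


W_eff = 1.626 - 0.30 = 1.326 m
F = 1.3 * 1.326 = 1.7238 persons/s

1.7238 persons/s


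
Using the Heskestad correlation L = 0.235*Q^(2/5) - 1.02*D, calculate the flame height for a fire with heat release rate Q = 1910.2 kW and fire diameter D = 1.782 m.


Q^(2/5) = 20.532
0.235 * Q^(2/5) = 4.8250
1.02 * D = 1.8176
L = 3.0074 m

3.0074 m


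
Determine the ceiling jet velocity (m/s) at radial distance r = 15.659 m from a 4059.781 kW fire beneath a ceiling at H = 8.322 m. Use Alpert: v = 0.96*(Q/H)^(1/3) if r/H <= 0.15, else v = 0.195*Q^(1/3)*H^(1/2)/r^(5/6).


r/H = 15.659 / 8.322 = 1.8816
r/H > 0.15, so v = 0.195*Q^(1/3)*H^(1/2)/r^(5/6)
Q^(1/3) = 15.953
H^(1/2) = 2.8848
r^(5/6) = 9.9000
v = 0.195 * 15.953 * 2.8848 / 9.9000 = 0.90645 m/s

0.90645 m/s


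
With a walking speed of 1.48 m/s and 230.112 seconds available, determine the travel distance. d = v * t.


d = 1.48 * 230.112 = 340.57 m

340.57 m


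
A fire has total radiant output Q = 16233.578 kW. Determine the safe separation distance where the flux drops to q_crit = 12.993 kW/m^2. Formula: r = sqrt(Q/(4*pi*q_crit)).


4*pi*q_crit = 163.27
Q/(4*pi*q_crit) = 99.425
r = sqrt(99.425) = 9.9712 m

9.9712 m


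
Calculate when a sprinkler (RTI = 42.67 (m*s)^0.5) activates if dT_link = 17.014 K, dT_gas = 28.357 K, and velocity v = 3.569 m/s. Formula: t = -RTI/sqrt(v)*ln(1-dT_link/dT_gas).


dT_link/dT_gas = 0.59999
ln(1 - 0.59999) = -0.91627
t = -42.67 / sqrt(3.569) * -0.91627 = 20.695 s

20.695 s


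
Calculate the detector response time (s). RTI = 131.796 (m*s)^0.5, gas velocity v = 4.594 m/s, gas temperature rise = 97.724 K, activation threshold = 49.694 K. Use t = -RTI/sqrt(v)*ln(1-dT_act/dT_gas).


dT_act/dT_gas = 0.50851
ln(1 - 0.50851) = -0.71032
t = -131.796 / sqrt(4.594) * -0.71032 = 43.678 s

43.678 s


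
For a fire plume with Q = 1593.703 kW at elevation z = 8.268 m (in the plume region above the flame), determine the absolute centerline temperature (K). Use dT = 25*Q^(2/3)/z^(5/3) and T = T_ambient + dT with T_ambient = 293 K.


Q^(2/3) = 136.44
z^(5/3) = 33.807
dT = 25 * 136.44 / 33.807 = 100.90 K
T = 293 + 100.90 = 393.90 K

393.90 K


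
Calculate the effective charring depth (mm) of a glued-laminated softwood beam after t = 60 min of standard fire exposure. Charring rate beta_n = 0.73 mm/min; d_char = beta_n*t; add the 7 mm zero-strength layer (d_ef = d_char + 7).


d_char = 0.73 * 60 = 43.8 mm
d_ef = 43.8 + 1.0*7 = 50.8 mm

50.8 mm


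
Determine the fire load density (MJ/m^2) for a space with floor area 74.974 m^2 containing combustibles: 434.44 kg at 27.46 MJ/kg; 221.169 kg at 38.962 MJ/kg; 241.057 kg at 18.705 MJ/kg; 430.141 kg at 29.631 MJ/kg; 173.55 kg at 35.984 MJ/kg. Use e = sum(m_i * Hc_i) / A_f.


Total energy = 434.44*27.46 + 221.169*38.962 + 241.057*18.705 + 430.141*29.631 + 173.55*35.984
= 11929.72 + 8617.187 + 4508.971 + 12745.51 + 6245.023
= 44046.41 MJ
e = 44046.41 / 74.974 = 587.49 MJ/m^2

587.49 MJ/m^2


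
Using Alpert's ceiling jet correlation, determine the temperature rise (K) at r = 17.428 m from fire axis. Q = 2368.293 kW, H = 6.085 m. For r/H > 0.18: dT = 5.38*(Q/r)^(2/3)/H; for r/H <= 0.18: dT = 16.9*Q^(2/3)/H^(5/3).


r/H = 17.428 / 6.085 = 2.8641
r/H > 0.18, so dT = 5.38*(Q/r)^(2/3)/H
Q/r = 135.89
(Q/r)^(2/3) = 26.432
dT = 5.38 * 26.432 / 6.085 = 23.369 K

23.369 K


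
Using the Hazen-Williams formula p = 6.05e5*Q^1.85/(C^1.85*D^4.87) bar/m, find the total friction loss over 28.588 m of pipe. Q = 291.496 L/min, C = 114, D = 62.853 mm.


Q^1.85 = 36272
C^1.85 = 6386.7
D^4.87 = 5.7260e+08
p/m = 0.0060007 bar/m
p_total = 0.0060007 * 28.588 = 0.17155 bar

0.17155 bar


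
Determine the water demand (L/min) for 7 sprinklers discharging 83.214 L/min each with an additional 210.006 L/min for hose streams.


Sprinkler demand = 7 * 83.214 = 582.498 L/min
Total = 582.498 + 210.006 = 792.504 L/min

792.504 L/min


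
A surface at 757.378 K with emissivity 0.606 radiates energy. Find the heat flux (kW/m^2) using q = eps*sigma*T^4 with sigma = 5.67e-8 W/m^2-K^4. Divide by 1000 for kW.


T^4 = 3.2904e+11
q = 0.606 * 5.67e-8 * 3.2904e+11 / 1000 = 11.306 kW/m^2

11.306 kW/m^2


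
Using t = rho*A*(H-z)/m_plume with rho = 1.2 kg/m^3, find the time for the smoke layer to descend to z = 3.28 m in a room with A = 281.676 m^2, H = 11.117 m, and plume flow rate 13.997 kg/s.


H - z = 7.837 m
t = 1.2 * 281.676 * 7.837 / 13.997 = 189.25 s

189.25 s


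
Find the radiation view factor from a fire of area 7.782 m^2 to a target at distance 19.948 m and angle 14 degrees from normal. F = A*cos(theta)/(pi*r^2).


cos(14 deg) = 0.97030
pi*r^2 = 1250.1
F = 7.782 * 0.97030 / 1250.1 = 0.0060401

0.0060401


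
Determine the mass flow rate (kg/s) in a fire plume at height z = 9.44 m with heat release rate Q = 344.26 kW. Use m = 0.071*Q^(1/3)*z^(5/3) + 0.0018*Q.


Q^(1/3) = 7.0086
z^(5/3) = 42.165
First term = 0.071 * 7.0086 * 42.165 = 20.982
Second term = 0.0018 * 344.26 = 0.61967
m = 21.601 kg/s

21.601 kg/s


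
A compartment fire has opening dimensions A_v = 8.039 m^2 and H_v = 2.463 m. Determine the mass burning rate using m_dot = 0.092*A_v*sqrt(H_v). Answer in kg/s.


sqrt(H_v) = 1.5694
m_dot = 0.092 * 8.039 * 1.5694 = 1.1607 kg/s

1.1607 kg/s


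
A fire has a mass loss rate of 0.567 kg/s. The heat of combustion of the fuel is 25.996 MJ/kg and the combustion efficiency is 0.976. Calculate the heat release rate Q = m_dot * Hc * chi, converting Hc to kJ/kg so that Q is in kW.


Hc = 25.996 MJ/kg = 25.996 * 1000 kJ/kg = 25996 kJ/kg
Q = 0.567 kg/s * 25996 kJ/kg * 0.976 = 14386 kW

14386 kW


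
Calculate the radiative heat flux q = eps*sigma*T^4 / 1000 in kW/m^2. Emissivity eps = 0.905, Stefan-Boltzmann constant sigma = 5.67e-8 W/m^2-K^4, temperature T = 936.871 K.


T^4 = 7.7041e+11
q = 0.905 * 5.67e-8 * 7.7041e+11 / 1000 = 39.532 kW/m^2

39.532 kW/m^2
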